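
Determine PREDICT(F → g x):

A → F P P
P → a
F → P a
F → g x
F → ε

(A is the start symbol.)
PREDICT(F → g x) = (FIRST(RHS) \ {ε}) ∪ (FOLLOW(F) if ε ∈ FIRST(RHS), i.e. RHS ⇒* ε)
FIRST(g x) = { 'g' }
ε ∉ FIRST(g x), so FOLLOW(F) is not added.
PREDICT(F → g x) = { 'g' }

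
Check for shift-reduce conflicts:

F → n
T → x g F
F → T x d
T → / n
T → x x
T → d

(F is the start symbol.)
No shift-reduce conflicts

Augment with F' → F and build the canonical LR(0) collection (I0 = CLOSURE({[F' → . F]}), then GOTO on every symbol after a dot until no new states appear). It has 13 states:
  I0: { [F → . T x d], [F → . n], [F' → . F], [T → . / n], [T → . d], [T → . x g F], [T → . x x] }  — shift
  I1: { [T → / . n] }  — shift
  I2: { [F' → F .] }  — accept
  I3: { [F → T . x d] }  — shift
  I4: { [T → d .] }  — reduce
  I5: { [F → n .] }  — reduce
  I6: { [T → x . g F], [T → x . x] }  — shift
  I7: { [F → . T x d], [F → . n], [T → . / n], [T → . d], [T → . x g F], [T → . x x], [T → x g . F] }  — shift
  I8: { [T → x x .] }  — reduce
  I9: { [T → x g F .] }  — reduce
  I10: { [F → T x . d] }  — shift
  I11: { [F → T x d .] }  — reduce
  I12: { [T → / n .] }  — reduce

No state contains both a complete item and a shift item.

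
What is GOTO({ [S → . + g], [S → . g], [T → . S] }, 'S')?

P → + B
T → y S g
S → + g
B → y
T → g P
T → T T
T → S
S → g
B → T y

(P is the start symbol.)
GOTO(I, 'S') = CLOSURE({ [A → αX.β] : [A → α.Xβ] ∈ I, X = 'S' })

Items with dot before 'S', with the dot advanced:
  [T → . S] → [T → S .]
Closure adds nothing (no advanced item has the dot before a non-terminal).

GOTO = { [T → S .] }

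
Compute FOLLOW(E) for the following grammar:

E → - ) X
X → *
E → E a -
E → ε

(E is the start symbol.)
{ $, 'a' }

To compute FOLLOW(E), find every occurrence of E on a right-hand side N → α E β: add FIRST(β) \ {ε}, and if β is empty or nullable also add FOLLOW(N). Iterate to a fixed point.

E is the start symbol, so $ ∈ FOLLOW(E).
In E → E a -: E is followed by a '-', add FIRST(a '-') \ {ε} = { 'a' }

Taking the union: FOLLOW(E) = { $, 'a' }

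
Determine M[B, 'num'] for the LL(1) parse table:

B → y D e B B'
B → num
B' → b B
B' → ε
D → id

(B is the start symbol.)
To find M[B, 'num'], we find productions for B where 'num' is in the predict set (PREDICT(N → α) = (FIRST(α) \ {ε}) ∪ (FOLLOW(N) if α ⇒* ε)).

B → y D e B B': PREDICT = { 'y' }
B → num: PREDICT = { 'num' }
  'num' is in predict set, so this production goes in M[B, 'num']

M[B, 'num'] = B → num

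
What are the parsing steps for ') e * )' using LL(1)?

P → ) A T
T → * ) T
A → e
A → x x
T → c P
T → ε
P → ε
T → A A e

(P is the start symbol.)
LL(1) parsing maintains a stack (initially the start symbol over $) and the input. At each step: if the stack top is a terminal, match it against the current input token; if it is a non-terminal N, replace it with the RHS of M[N, lookahead] (the unique production whose predict set contains the lookahead).

Stack is shown with the top on the left.

Stack    Input      Action
--------------------------
P $      ) e * ) $  output P → ) A T
) A T $  ) e * ) $  match ')'
A T $    e * ) $    output A → e
e T $    e * ) $    match 'e'
T $      * ) $      output T → * ) T
* ) T $  * ) $      match '*'
) T $    ) $        match ')'
T $      $          output T → ε
$        $          accept

The string is accepted.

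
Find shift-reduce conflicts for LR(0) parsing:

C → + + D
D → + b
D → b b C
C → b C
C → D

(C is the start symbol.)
A shift-reduce conflict occurs when an LR(0) state has both:
  - a complete (reduce) item [A → α .] (dot at the end), and
  - a shift item [B → β . c γ] (dot before a terminal).

Augment with C' → C and build the canonical LR(0) collection (I0 = CLOSURE({[C' → . C]}), then GOTO on every symbol after a dot until no new states appear). It has 15 states:
  I0: { [C → . + + D], [C → . D], [C → . b C], [C' → . C], [D → . + b], [D → . b b C] }  — shift
  I1: { [C → + . + D], [D → + . b] }  — shift
  I2: { [C' → C .] }  — accept
  I3: { [C → D .] }  — reduce
  I4: { [C → . + + D], [C → . D], [C → . b C], [C → b . C], [D → . + b], [D → . b b C], [D → b . b C] }  — shift
  I5: { [C → b C .] }  — reduce
  I6: { [C → . + + D], [C → . D], [C → . b C], [C → b . C], [D → . + b], [D → . b b C], [D → b . b C], [D → b b . C] }  — shift
  I7: { [C → b C .], [D → b b C .] }  — 2 reduces
  I8: { [C → + + . D], [D → . + b], [D → . b b C] }  — shift
  I9: { [D → + b .] }  — reduce
  I10: { [D → + . b] }  — shift
  I11: { [C → + + D .] }  — reduce
  I12: { [D → b . b C] }  — shift
  I13: { [C → . + + D], [C → . D], [C → . b C], [D → . + b], [D → . b b C], [D → b b . C] }  — shift
  I14: { [D → b b C .] }  — reduce

No state contains both a complete item and a shift item.

Answer: No shift-reduce conflicts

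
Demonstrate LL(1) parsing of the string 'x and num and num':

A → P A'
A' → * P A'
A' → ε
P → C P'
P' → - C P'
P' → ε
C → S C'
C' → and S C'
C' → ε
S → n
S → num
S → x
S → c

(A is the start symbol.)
LL(1) parsing maintains a stack (initially the start symbol over $) and the input. At each step: if the stack top is a terminal, match it against the current input token; if it is a non-terminal N, replace it with the RHS of M[N, lookahead] (the unique production whose predict set contains the lookahead).

Stack is shown with the top on the left.

Stack             Input                Action
---------------------------------------------
A $               x and num and num $  output A → P A'
P A' $            x and num and num $  output P → C P'
C P' A' $         x and num and num $  output C → S C'
S C' P' A' $      x and num and num $  output S → x
x C' P' A' $      x and num and num $  match 'x'
C' P' A' $        and num and num $    output C' → and S C'
and S C' P' A' $  and num and num $    match 'and'
S C' P' A' $      num and num $        output S → num
num C' P' A' $    num and num $        match 'num'
C' P' A' $        and num $            output C' → and S C'
and S C' P' A' $  and num $            match 'and'
S C' P' A' $      num $                output S → num
num C' P' A' $    num $                match 'num'
C' P' A' $        $                    output C' → ε
P' A' $           $                    output P' → ε
A' $              $                    output A' → ε
$                 $                    accept

The string is accepted.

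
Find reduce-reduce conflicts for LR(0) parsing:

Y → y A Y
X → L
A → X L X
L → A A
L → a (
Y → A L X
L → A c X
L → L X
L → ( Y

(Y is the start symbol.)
Yes — I15: [A → X L X .] vs [L → L X .]; I18: [L → L X .] vs [Y → A L X .]

Augment with Y' → Y and build the canonical LR(0) collection (I0 = CLOSURE({[Y' → . Y]}), then GOTO on every symbol after a dot until no new states appear). It has 22 states:
  I0: { [A → . X L X], [L → . ( Y], [L → . A A], [L → . A c X], [L → . L X], [L → . a (], [X → . L], [Y → . A L X], [Y → . y A Y], [Y' → . Y] }  — shift
  I1: { [A → . X L X], [L → ( . Y], [L → . ( Y], [L → . A A], [L → . A c X], [L → . L X], [L → . a (], [X → . L], [Y → . A L X], [Y → . y A Y] }  — shift
  I2: { [A → . X L X], [L → . ( Y], [L → . A A], [L → . A c X], [L → . L X], [L → . a (], [L → A . A], [L → A . c X], [X → . L], [Y → A . L X] }  — shift
  I3: { [A → . X L X], [L → . ( Y], [L → . A A], [L → . A c X], [L → . L X], [L → . a (], [L → L . X], [X → . L], [X → L .] }  — shift, reduce
  I4: { [A → . X L X], [A → X . L X], [L → . ( Y], [L → . A A], [L → . A c X], [L → . L X], [L → . a (], [X → . L] }  — shift
  I5: { [Y' → Y .] }  — accept
  I6: { [L → a . (] }  — shift
  I7: { [A → . X L X], [L → . ( Y], [L → . A A], [L → . A c X], [L → . L X], [L → . a (], [X → . L], [Y → y . A Y] }  — shift
  I8: { [A → . X L X], [L → . ( Y], [L → . A A], [L → . A c X], [L → . L X], [L → . a (], [L → A . A], [L → A . c X], [X → . L], [Y → . A L X], [Y → . y A Y], [Y → y A . Y] }  — shift
  I9: { [A → . X L X], [L → . ( Y], [L → . A A], [L → . A c X], [L → . L X], [L → . a (], [L → A . A], [L → A . c X], [L → A A .], [X → . L], [Y → A . L X] }  — shift, reduce
  I10: { [Y → y A Y .] }  — reduce
  I11: { [A → . X L X], [L → . ( Y], [L → . A A], [L → . A c X], [L → . L X], [L → . a (], [L → A c . X], [X → . L] }  — shift
  I12: { [A → . X L X], [L → . ( Y], [L → . A A], [L → . A c X], [L → . L X], [L → . a (], [L → A . A], [L → A . c X], [X → . L] }  — shift
  I13: { [A → . X L X], [A → X . L X], [L → . ( Y], [L → . A A], [L → . A c X], [L → . L X], [L → . a (], [L → A c X .], [X → . L] }  — shift, reduce
  I14: { [A → . X L X], [A → X L . X], [L → . ( Y], [L → . A A], [L → . A c X], [L → . L X], [L → . a (], [L → L . X], [X → . L], [X → L .] }  — shift, reduce
  I15: { [A → . X L X], [A → X . L X], [A → X L X .], [L → . ( Y], [L → . A A], [L → . A c X], [L → . L X], [L → . a (], [L → L X .], [X → . L] }  — shift, 2 reduces
  I16: { [A → . X L X], [L → . ( Y], [L → . A A], [L → . A c X], [L → . L X], [L → . a (], [L → A . A], [L → A . c X], [L → A A .], [X → . L] }  — shift, reduce
  I17: { [A → . X L X], [L → . ( Y], [L → . A A], [L → . A c X], [L → . L X], [L → . a (], [L → L . X], [X → . L], [X → L .], [Y → A L . X] }  — shift, reduce
  I18: { [A → . X L X], [A → X . L X], [L → . ( Y], [L → . A A], [L → . A c X], [L → . L X], [L → . a (], [L → L X .], [X → . L], [Y → A L X .] }  — shift, 2 reduces
  I19: { [L → a ( .] }  — reduce
  I20: { [A → . X L X], [A → X . L X], [L → . ( Y], [L → . A A], [L → . A c X], [L → . L X], [L → . a (], [L → L X .], [X → . L] }  — shift, reduce
  I21: { [L → ( Y .] }  — reduce

I15 contains complete items [A → X L X .], [L → L X .] — reduce-reduce conflict.
I18 contains complete items [L → L X .], [Y → A L X .] — reduce-reduce conflict.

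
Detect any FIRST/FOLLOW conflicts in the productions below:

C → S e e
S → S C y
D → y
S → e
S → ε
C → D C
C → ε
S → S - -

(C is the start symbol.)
A FIRST/FOLLOW conflict occurs when a non-terminal N has a nullable alternative N → β (β ⇒* ε) and another alternative N → α with FIRST(α) ∩ FOLLOW(N) ≠ ∅: on such a lookahead the parser cannot decide between expanding α and letting N vanish via β.

Nullable non-terminals: C, S.
FIRST sets used below: FIRST(S) = { '-', 'e', 'y', ε }, FIRST(D) = { 'y' }, FIRST(C) = { '-', 'e', 'y', ε }

C: nullable alternative(s) C → ε; FOLLOW(C) = { $, 'y' }
  C → S e e: FIRST \ {ε} = { '-', 'e', 'y' } — overlaps FOLLOW(C) on { 'y' }: CONFLICT
  C → D C: FIRST \ {ε} = { 'y' } — overlaps FOLLOW(C) on { 'y' }: CONFLICT
  C → ε: FIRST \ {ε} = { } — this is the only nullable alternative, skip

S: nullable alternative(s) S → ε; FOLLOW(S) = { '-', 'e', 'y' }
  S → S C y: FIRST \ {ε} = { '-', 'e', 'y' } — overlaps FOLLOW(S) on { '-', 'e', 'y' }: CONFLICT
  S → e: FIRST \ {ε} = { 'e' } — overlaps FOLLOW(S) on { 'e' }: CONFLICT
  S → ε: FIRST \ {ε} = { } — this is the only nullable alternative, skip
  S → S - -: FIRST \ {ε} = { '-', 'e', 'y' } — overlaps FOLLOW(S) on { '-', 'e', 'y' }: CONFLICT

D has no nullable alternative, so no FIRST/FOLLOW check is needed there.

So the grammar has 5 FIRST/FOLLOW conflicts (marked CONFLICT above).

Answer: Yes. C → S e e with FOLLOW(C) on { 'y' }; C → D C with FOLLOW(C) on { 'y' }; S → S C y with FOLLOW(S) on { '-', 'e', 'y' }; S → e with FOLLOW(S) on { 'e' }; S → S '-' '-' with FOLLOW(S) on { '-', 'e', 'y' }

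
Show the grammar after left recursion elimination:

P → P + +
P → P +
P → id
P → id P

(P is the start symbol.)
P is directly left-recursive. The standard transformation for
  A → A α₁ | ... | A α_m | β₁ | ... | β_n
is
  A  → β₁ A' | ... | β_n A'
  A' → α₁ A' | ... | α_m A' | ε

P → id becomes P → id P'
P → id P becomes P → id P P'
P → P + + becomes P' → + + P'
P → P + becomes P' → + P'
Add P' → ε

Resulting grammar:
P → id P'
P → id P P'
P' → + + P'
P' → + P'
P' → ε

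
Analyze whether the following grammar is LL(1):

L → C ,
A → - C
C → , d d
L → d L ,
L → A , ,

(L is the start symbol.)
Relevant sets:
  FIRST(C) = { ',' }
  FIRST(A) = { '-' }

For L:
  PREDICT(L → C ',') = { ',' }
  PREDICT(L → d L ',') = { 'd' }
  PREDICT(L → A ',' ',') = { '-' }
A, C have a single production, so nothing to check there.

All predict sets are disjoint. The grammar IS LL(1).

Answer: Yes, the grammar is LL(1).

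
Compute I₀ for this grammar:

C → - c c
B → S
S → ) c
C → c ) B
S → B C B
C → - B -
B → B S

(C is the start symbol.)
First, augment the grammar with C' → C
I₀ = CLOSURE({ [C' → . C] }):
  [C' → . C] has the dot before C: add [C → . - c c], [C → . c ) B], [C → . - B -]
No further items can be added.

I₀ = { [C → . - B -], [C → . - c c], [C → . c ) B], [C' → . C] }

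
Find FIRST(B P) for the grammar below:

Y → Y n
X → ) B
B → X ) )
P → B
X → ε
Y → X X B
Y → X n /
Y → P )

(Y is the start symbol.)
{ ')' }

FIRST sets of the non-terminals involved (from the grammar, by fixed-point iteration):
  FIRST(B) = { ')' }

To compute FIRST(B P), process the symbols left to right:
Symbol B is a non-terminal. Add FIRST(B) \ {ε} = { ')' }
B is not nullable (ε ∉ FIRST(B)), so stop here.
FIRST(B P) = { ')' }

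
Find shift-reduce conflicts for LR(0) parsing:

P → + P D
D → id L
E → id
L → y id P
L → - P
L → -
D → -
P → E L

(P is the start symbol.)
A shift-reduce conflict occurs when an LR(0) state has both:
  - a complete (reduce) item [A → α .] (dot at the end), and
  - a shift item [B → β . c γ] (dot before a terminal).

Augment with P' → P and build the canonical LR(0) collection (I0 = CLOSURE({[P' → . P]}), then GOTO on every symbol after a dot until no new states appear). It has 16 states:
  I0: { [E → . id], [P → . + P D], [P → . E L], [P' → . P] }  — shift
  I1: { [E → . id], [P → + . P D], [P → . + P D], [P → . E L] }  — shift
  I2: { [L → . - P], [L → . -], [L → . y id P], [P → E . L] }  — shift
  I3: { [P' → P .] }  — accept
  I4: { [E → id .] }  — reduce
  I5: { [E → . id], [L → - . P], [L → - .], [P → . + P D], [P → . E L] }  — shift, reduce
  I6: { [P → E L .] }  — reduce
  I7: { [L → y . id P] }  — shift
  I8: { [E → . id], [L → y id . P], [P → . + P D], [P → . E L] }  — shift
  I9: { [L → y id P .] }  — reduce
  I10: { [L → - P .] }  — reduce
  I11: { [D → . -], [D → . id L], [P → + P . D] }  — shift
  I12: { [D → - .] }  — reduce
  I13: { [P → + P D .] }  — reduce
  I14: { [D → id . L], [L → . - P], [L → . -], [L → . y id P] }  — shift
  I15: { [D → id L .] }  — reduce

I5 contains reduce item [L → - .] and shift items [E → . id], [P → . + P D] — shift-reduce conflict.

Answer: Yes — I5: [L → - .] vs [E → . id]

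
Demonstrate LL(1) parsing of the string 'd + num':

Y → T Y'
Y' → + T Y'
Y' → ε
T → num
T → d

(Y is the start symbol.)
Stack is shown with the top on the left.

Stack     Input      Action
---------------------------
Y $       d + num $  output Y → T Y'
T Y' $    d + num $  output T → d
d Y' $    d + num $  match 'd'
Y' $      + num $    output Y' → + T Y'
+ T Y' $  + num $    match '+'
T Y' $    num $      output T → num
num Y' $  num $      match 'num'
Y' $      $          output Y' → ε
$         $          accept

The string is accepted.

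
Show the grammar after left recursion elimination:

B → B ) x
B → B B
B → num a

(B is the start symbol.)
B is directly left-recursive. The standard transformation for
  A → A α₁ | ... | A α_m | β₁ | ... | β_n
is
  A  → β₁ A' | ... | β_n A'
  A' → α₁ A' | ... | α_m A' | ε

B → num a becomes B → num a B'
B → B ) x becomes B' → ) x B'
B → B B becomes B' → B B'
Add B' → ε

Resulting grammar:
B → num a B'
B' → ) x B'
B' → B B'
B' → ε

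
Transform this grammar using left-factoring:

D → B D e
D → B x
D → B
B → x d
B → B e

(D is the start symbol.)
D → B D'
D' → D e
D' → x
D' → ε
B → x d
B → B e

Left-factoring transforms A → αβ₁ | αβ₂ into A → αA' and A' → β₁ | β₂
(α is the longest common prefix among the alternatives). Repeat until
no nonterminal has two alternatives with a common prefix.

Round 1: D has alternatives sharing prefix 'B'. Introduce D': D → B D'
  Add: D' → D e
  Add: D' → x
  Add: D' → ε

No remaining common prefixes — done.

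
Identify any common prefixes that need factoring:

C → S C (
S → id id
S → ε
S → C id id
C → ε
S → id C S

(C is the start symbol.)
Yes, S has productions with common prefix 'id'

Left-factoring is needed when two productions for the same non-terminal
share a common prefix on the right-hand side.

Productions for C:
  C → S C (
  C → ε
Productions for S:
  S → id id
  S → ε
  S → C id id
  S → id C S

Found common prefix 'id' in productions for S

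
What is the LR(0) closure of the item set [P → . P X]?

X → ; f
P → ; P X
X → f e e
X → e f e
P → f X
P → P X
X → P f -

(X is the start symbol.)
{ [P → . ; P X], [P → . P X], [P → . f X] }

To compute CLOSURE, for each item [A → α.Bβ] where B is a non-terminal, add [B → .γ] for all productions B → γ; repeat for the newly added items until nothing changes.

Start with: [P → . P X]
  [P → . P X] has the dot before P: add [P → . ; P X], [P → . f X]
No further items can be added.

CLOSURE = { [P → . ; P X], [P → . P X], [P → . f X] }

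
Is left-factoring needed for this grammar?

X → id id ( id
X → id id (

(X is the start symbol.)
Yes, X has productions with common prefix 'id id ('

Left-factoring is needed when two productions for the same non-terminal
share a common prefix on the right-hand side.

Productions for X:
  X → id id ( id
  X → id id (

Found common prefix 'id id (' in productions for X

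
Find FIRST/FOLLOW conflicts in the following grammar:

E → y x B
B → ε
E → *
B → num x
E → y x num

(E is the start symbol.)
No FIRST/FOLLOW conflicts.

Nullable non-terminals: B.

B: nullable alternative(s) B → ε; FOLLOW(B) = { $ }
  B → ε: FIRST \ {ε} = { } — this is the only nullable alternative, skip
  B → num x: FIRST \ {ε} = { 'num' } — disjoint from FOLLOW(B)

E has no nullable alternative, so no FIRST/FOLLOW check is needed there.

No FIRST/FOLLOW conflicts found.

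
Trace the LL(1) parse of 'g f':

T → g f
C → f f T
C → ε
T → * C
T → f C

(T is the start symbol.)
Stack is shown with the top on the left.

Stack  Input  Action
--------------------
T $    g f $  output T → g f
g f $  g f $  match 'g'
f $    f $    match 'f'
$      $      accept

The string is accepted.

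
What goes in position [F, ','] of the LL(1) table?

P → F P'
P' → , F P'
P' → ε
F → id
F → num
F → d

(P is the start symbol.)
To find M[F, ','], we find productions for F where ',' is in the predict set (PREDICT(N → α) = (FIRST(α) \ {ε}) ∪ (FOLLOW(N) if α ⇒* ε)).

F → id: PREDICT = { 'id' }
F → num: PREDICT = { 'num' }
F → d: PREDICT = { 'd' }

M[F, ','] is empty (no production applies)

Answer: Empty (error entry)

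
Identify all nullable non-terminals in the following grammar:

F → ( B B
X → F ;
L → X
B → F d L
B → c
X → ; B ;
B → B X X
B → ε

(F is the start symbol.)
{ 'B' }

A non-terminal is nullable if it can derive ε (the empty string): either it has an ε-production, or it has a production whose right-hand side consists entirely of nullable non-terminals.

ε-productions: B → ε
So B is immediately nullable.
No further non-terminal can be added: every production for the remaining non-terminals contains a terminal or a non-nullable non-terminal.
Nullable = { 'B' }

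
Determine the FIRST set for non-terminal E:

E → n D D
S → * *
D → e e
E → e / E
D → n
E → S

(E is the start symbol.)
FIRST sets of the other non-terminals involved (by the same procedure, iterated to a fixed point):
  FIRST(S) = { '*' }

From E → n D D:
  - n is a terminal: add 'n' and stop
From E → e / E:
  - e is a terminal: add 'e' and stop
From E → S:
  - S is a non-terminal: add FIRST(S) \ {ε} = { '*' }
    S is not nullable, so stop

Collecting: FIRST(E) = { '*', 'e', 'n' }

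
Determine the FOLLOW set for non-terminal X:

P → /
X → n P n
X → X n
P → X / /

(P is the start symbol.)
{ '/', 'n' }

To compute FOLLOW(X), find every occurrence of X on a right-hand side N → α X β: add FIRST(β) \ {ε}, and if β is empty or nullable also add FOLLOW(N). Iterate to a fixed point.

In X → X n: X is followed by n, add FIRST(n) \ {ε} = { 'n' }
In P → X / /: X is followed by '/' '/', add FIRST('/' '/') \ {ε} = { '/' }

Taking the union: FOLLOW(X) = { '/', 'n' }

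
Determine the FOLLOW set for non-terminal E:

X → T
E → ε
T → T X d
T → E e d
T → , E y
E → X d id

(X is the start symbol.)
To compute FOLLOW(E), find every occurrence of E on a right-hand side N → α E β: add FIRST(β) \ {ε}, and if β is empty or nullable also add FOLLOW(N). Iterate to a fixed point.

In T → E e d: E is followed by e d, add FIRST(e d) \ {ε} = { 'e' }
In T → , E y: E is followed by y, add FIRST(y) \ {ε} = { 'y' }

Taking the union: FOLLOW(E) = { 'e', 'y' }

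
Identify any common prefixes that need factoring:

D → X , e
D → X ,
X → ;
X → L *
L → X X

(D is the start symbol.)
Yes, D has productions with common prefix 'X ,'

Left-factoring is needed when two productions for the same non-terminal
share a common prefix on the right-hand side.

Productions for D:
  D → X , e
  D → X ,
Productions for X:
  X → ;
  X → L *

Found common prefix 'X ,' in productions for D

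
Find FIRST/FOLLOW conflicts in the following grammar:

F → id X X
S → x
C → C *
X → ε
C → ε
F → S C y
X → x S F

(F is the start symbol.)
Yes. C → C '*' with FOLLOW(C) on { '*' }; X → x S F with FOLLOW(X) on { 'x' }

Nullable non-terminals: C, X.
FIRST sets used below: FIRST(C) = { '*', ε }

C: nullable alternative(s) C → ε; FOLLOW(C) = { '*', 'y' }
  C → C *: FIRST \ {ε} = { '*' } — overlaps FOLLOW(C) on { '*' }: CONFLICT
  C → ε: FIRST \ {ε} = { } — this is the only nullable alternative, skip

X: nullable alternative(s) X → ε; FOLLOW(X) = { $, 'x' }
  X → ε: FIRST \ {ε} = { } — this is the only nullable alternative, skip
  X → x S F: FIRST \ {ε} = { 'x' } — overlaps FOLLOW(X) on { 'x' }: CONFLICT

F, S have no nullable alternative, so no FIRST/FOLLOW check is needed there.

So the grammar has 2 FIRST/FOLLOW conflicts (marked CONFLICT above).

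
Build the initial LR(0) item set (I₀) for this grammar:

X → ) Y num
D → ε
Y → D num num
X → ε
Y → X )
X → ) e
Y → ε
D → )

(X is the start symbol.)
First, augment the grammar with X' → X
I₀ = CLOSURE({ [X' → . X] }):
  [X' → . X] has the dot before X: add [X → . ) Y num], [X → .], [X → . ) e]
No further items can be added.

I₀ = { [X → . ) Y num], [X → . ) e], [X → .], [X' → . X] }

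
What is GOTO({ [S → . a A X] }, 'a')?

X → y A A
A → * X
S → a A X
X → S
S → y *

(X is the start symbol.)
GOTO(I, 'a') = CLOSURE({ [A → αX.β] : [A → α.Xβ] ∈ I, X = 'a' })

Items with dot before 'a', with the dot advanced:
  [S → . a A X] → [S → a . A X]
Closure of the advanced items:
  [S → a . A X] has the dot before A: add [A → . * X]

GOTO = { [A → . * X], [S → a . A X] }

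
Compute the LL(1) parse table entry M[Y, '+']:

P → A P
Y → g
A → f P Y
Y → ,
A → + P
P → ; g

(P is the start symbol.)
Empty (error entry)

To find M[Y, '+'], we find productions for Y where '+' is in the predict set (PREDICT(N → α) = (FIRST(α) \ {ε}) ∪ (FOLLOW(N) if α ⇒* ε)).

Y → g: PREDICT = { 'g' }
Y → ,: PREDICT = { ',' }

M[Y, '+'] is empty (no production applies)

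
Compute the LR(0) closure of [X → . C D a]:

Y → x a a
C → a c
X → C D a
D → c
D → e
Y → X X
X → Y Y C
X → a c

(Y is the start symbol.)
To compute CLOSURE, for each item [A → α.Bβ] where B is a non-terminal, add [B → .γ] for all productions B → γ; repeat for the newly added items until nothing changes.

Start with: [X → . C D a]
  [X → . C D a] has the dot before C: add [C → . a c]
No further items can be added.

CLOSURE = { [C → . a c], [X → . C D a] }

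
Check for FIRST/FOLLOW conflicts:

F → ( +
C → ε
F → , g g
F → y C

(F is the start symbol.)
No FIRST/FOLLOW conflicts.

Nullable non-terminals: C.
C has a nullable alternative but only one production, so nothing to check.

F has no nullable alternative, so no FIRST/FOLLOW check is needed there.

No FIRST/FOLLOW conflicts found.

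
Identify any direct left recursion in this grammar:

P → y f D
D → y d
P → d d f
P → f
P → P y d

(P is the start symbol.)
P → y f D: starts with y
D → y d: starts with y
P → d d f: starts with d
P → f: starts with f
P → P y d: LEFT RECURSIVE (starts with P)

The grammar has direct left recursion on: P.

Answer: Yes, P is left-recursive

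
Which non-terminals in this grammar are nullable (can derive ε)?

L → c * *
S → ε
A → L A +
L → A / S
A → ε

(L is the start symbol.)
ε-productions: S → ε, A → ε
So S, A are immediately nullable.
No further non-terminal can be added: every production for the remaining non-terminals contains a terminal or a non-nullable non-terminal.
Nullable = { 'A', 'S' }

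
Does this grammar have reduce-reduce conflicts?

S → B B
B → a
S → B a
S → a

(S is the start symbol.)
Yes — I3: [B → a .] vs [S → a .]; I5: [B → a .] vs [S → B a .]

A reduce-reduce conflict occurs when an LR(0) state has two complete items [A → α .] and [B → β .] — both call for a reduction, and with no lookahead the parser cannot choose between them.

Augment with S' → S and build the canonical LR(0) collection (I0 = CLOSURE({[S' → . S]}), then GOTO on every symbol after a dot until no new states appear). It has 6 states:
  I0: { [B → . a], [S → . B B], [S → . B a], [S → . a], [S' → . S] }  — shift
  I1: { [B → . a], [S → B . B], [S → B . a] }  — shift
  I2: { [S' → S .] }  — accept
  I3: { [B → a .], [S → a .] }  — 2 reduces
  I4: { [S → B B .] }  — reduce
  I5: { [B → a .], [S → B a .] }  — 2 reduces

I3 contains complete items [B → a .], [S → a .] — reduce-reduce conflict.
I5 contains complete items [B → a .], [S → B a .] — reduce-reduce conflict.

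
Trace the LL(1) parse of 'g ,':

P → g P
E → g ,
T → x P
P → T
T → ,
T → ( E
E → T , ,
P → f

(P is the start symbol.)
LL(1) parsing maintains a stack (initially the start symbol over $) and the input. At each step: if the stack top is a terminal, match it against the current input token; if it is a non-terminal N, replace it with the RHS of M[N, lookahead] (the unique production whose predict set contains the lookahead).

Stack is shown with the top on the left.

Stack  Input  Action
--------------------
P $    g , $  output P → g P
g P $  g , $  match 'g'
P $    , $    output P → T
T $    , $    output T → ,
, $    , $    match ','
$      $      accept

The string is accepted.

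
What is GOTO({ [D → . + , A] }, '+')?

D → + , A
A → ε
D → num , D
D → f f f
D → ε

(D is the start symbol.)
GOTO(I, '+') = CLOSURE({ [A → αX.β] : [A → α.Xβ] ∈ I, X = '+' })

Items with dot before '+', with the dot advanced:
  [D → . + , A] → [D → + . , A]
Closure adds nothing (no advanced item has the dot before a non-terminal).

GOTO = { [D → + . , A] }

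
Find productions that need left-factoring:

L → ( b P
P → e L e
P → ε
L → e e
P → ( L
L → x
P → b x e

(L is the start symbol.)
No, left-factoring is not needed

Left-factoring is needed when two productions for the same non-terminal
share a common prefix on the right-hand side.

Productions for L:
  L → ( b P
  L → e e
  L → x
Productions for P:
  P → e L e
  P → ε
  P → ( L
  P → b x e

No common prefixes found.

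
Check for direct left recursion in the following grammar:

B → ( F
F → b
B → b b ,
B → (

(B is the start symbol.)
Direct left recursion occurs when N → N α for some non-terminal N (the right-hand side begins with the left-hand side itself).

B → ( F: starts with '('
F → b: starts with b
B → b b ,: starts with b
B → (: starts with '('

No direct left recursion found.

Answer: No direct left recursion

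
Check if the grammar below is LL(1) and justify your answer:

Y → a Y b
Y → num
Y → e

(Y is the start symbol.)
Yes, the grammar is LL(1).

For Y:
  PREDICT(Y → a Y b) = { 'a' }
  PREDICT(Y → num) = { 'num' }
  PREDICT(Y → e) = { 'e' }

All predict sets are disjoint. The grammar IS LL(1).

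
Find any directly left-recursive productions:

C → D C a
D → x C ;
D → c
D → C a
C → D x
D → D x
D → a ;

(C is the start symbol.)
C → D C a: starts with D
D → x C ;: starts with x
D → c: starts with c
D → C a: starts with C
C → D x: starts with D
D → D x: LEFT RECURSIVE (starts with D)
D → a ;: starts with a

The grammar has direct left recursion on: D.

Answer: Yes, D is left-recursive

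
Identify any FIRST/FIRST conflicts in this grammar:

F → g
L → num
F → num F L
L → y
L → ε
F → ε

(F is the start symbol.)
A FIRST/FIRST conflict occurs when two productions N → α and N → β for the same non-terminal have FIRST(α) ∩ FIRST(β) ≠ ∅ (with ε ∈ FIRST of a nullable right-hand side, so two nullable alternatives also conflict).

Productions for F:
  F → g: FIRST = { 'g' }
  F → num F L: FIRST = { 'num' }
  F → ε: FIRST = { ε }
Productions for L:
  L → num: FIRST = { 'num' }
  L → y: FIRST = { 'y' }
  L → ε: FIRST = { ε }

All alternatives of each non-terminal have pairwise disjoint FIRST sets.

Answer: No FIRST/FIRST conflicts.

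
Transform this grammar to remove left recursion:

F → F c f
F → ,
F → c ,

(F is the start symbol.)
F → , F'
F → c , F'
F' → c f F'
F' → ε

F is directly left-recursive. The standard transformation for
  A → A α₁ | ... | A α_m | β₁ | ... | β_n
is
  A  → β₁ A' | ... | β_n A'
  A' → α₁ A' | ... | α_m A' | ε

F → , becomes F → , F'
F → c , becomes F → c , F'
F → F c f becomes F' → c f F'
Add F' → ε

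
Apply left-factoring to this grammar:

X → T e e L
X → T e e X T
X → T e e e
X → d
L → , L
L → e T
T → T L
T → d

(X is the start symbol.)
X → T e e X'
X' → L
X' → X T
X' → e
X → d
L → , L
L → e T
T → T L
T → d

Left-factoring transforms A → αβ₁ | αβ₂ into A → αA' and A' → β₁ | β₂
(α is the longest common prefix among the alternatives). Repeat until
no nonterminal has two alternatives with a common prefix.

Round 1: X has alternatives sharing prefix 'T e e'. Introduce X': X → T e e X'
  Add: X' → L
  Add: X' → X T
  Add: X' → e

No remaining common prefixes — done.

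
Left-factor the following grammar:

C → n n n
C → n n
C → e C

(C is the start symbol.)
C → n n C'
C' → n
C' → ε
C → e C

Left-factoring transforms A → αβ₁ | αβ₂ into A → αA' and A' → β₁ | β₂
(α is the longest common prefix among the alternatives). Repeat until
no nonterminal has two alternatives with a common prefix.

Round 1: C has alternatives sharing prefix 'n n'. Introduce C': C → n n C'
  Add: C' → n
  Add: C' → ε

No remaining common prefixes — done.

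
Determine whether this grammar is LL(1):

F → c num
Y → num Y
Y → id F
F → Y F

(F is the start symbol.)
A grammar is LL(1) if for each non-terminal N with multiple productions, the predict sets of those productions are pairwise disjoint, where PREDICT(N → α) = (FIRST(α) \ {ε}) ∪ (FOLLOW(N) if α ⇒* ε).

Relevant sets:
  FIRST(Y) = { 'id', 'num' }

For F:
  PREDICT(F → c num) = { 'c' }
  PREDICT(F → Y F) = { 'id', 'num' }
For Y:
  PREDICT(Y → num Y) = { 'num' }
  PREDICT(Y → id F) = { 'id' }

All predict sets are disjoint. The grammar IS LL(1).

Answer: Yes, the grammar is LL(1).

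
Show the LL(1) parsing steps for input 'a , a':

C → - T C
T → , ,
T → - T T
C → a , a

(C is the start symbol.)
Stack is shown with the top on the left.

Stack    Input    Action
------------------------
C $      a , a $  output C → a , a
a , a $  a , a $  match 'a'
, a $    , a $    match ','
a $      a $      match 'a'
$        $        accept

The string is accepted.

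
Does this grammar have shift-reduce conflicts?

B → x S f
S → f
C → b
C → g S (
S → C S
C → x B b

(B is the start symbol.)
Augment with B' → B and build the canonical LR(0) collection (I0 = CLOSURE({[B' → . B]}), then GOTO on every symbol after a dot until no new states appear). It has 15 states:
  I0: { [B → . x S f], [B' → . B] }  — shift
  I1: { [B' → B .] }  — accept
  I2: { [B → x . S f], [C → . b], [C → . g S (], [C → . x B b], [S → . C S], [S → . f] }  — shift
  I3: { [C → . b], [C → . g S (], [C → . x B b], [S → . C S], [S → . f], [S → C . S] }  — shift
  I4: { [B → x S . f] }  — shift
  I5: { [C → b .] }  — reduce
  I6: { [S → f .] }  — reduce
  I7: { [C → . b], [C → . g S (], [C → . x B b], [C → g . S (], [S → . C S], [S → . f] }  — shift
  I8: { [B → . x S f], [C → x . B b] }  — shift
  I9: { [C → x B . b] }  — shift
  I10: { [C → x B b .] }  — reduce
  I11: { [C → g S . (] }  — shift
  I12: { [C → g S ( .] }  — reduce
  I13: { [B → x S f .] }  — reduce
  I14: { [S → C S .] }  — reduce

No state contains both a complete item and a shift item.

Answer: No shift-reduce conflicts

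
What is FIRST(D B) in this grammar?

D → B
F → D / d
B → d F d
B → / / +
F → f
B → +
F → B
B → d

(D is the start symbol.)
{ '+', '/', 'd' }

FIRST sets of the non-terminals involved (from the grammar, by fixed-point iteration):
  FIRST(D) = { '+', '/', 'd' }

To compute FIRST(D B), process the symbols left to right:
Symbol D is a non-terminal. Add FIRST(D) \ {ε} = { '+', '/', 'd' }
D is not nullable (ε ∉ FIRST(D)), so stop here.
FIRST(D B) = { '+', '/', 'd' }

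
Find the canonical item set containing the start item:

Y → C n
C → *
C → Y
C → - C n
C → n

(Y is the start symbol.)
{ [C → . *], [C → . - C n], [C → . Y], [C → . n], [Y → . C n], [Y' → . Y] }

First, augment the grammar with Y' → Y
I₀ = CLOSURE({ [Y' → . Y] }):
  [Y' → . Y] has the dot before Y: add [Y → . C n]
  [Y → . C n] has the dot before C: add [C → . *], [C → . Y], [C → . - C n], [C → . n]
No further items can be added.

I₀ = { [C → . *], [C → . - C n], [C → . Y], [C → . n], [Y → . C n], [Y' → . Y] }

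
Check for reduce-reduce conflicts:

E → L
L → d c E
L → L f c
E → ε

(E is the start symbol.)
Augment with E' → E and build the canonical LR(0) collection (I0 = CLOSURE({[E' → . E]}), then GOTO on every symbol after a dot until no new states appear). It has 8 states:
  I0: { [E → . L], [E → .], [E' → . E], [L → . L f c], [L → . d c E] }  — shift, reduce
  I1: { [E' → E .] }  — accept
  I2: { [E → L .], [L → L . f c] }  — shift, reduce
  I3: { [L → d . c E] }  — shift
  I4: { [E → . L], [E → .], [L → . L f c], [L → . d c E], [L → d c . E] }  — shift, reduce
  I5: { [L → d c E .] }  — reduce
  I6: { [L → L f . c] }  — shift
  I7: { [L → L f c .] }  — reduce

No state contains more than one complete item.

Answer: No reduce-reduce conflicts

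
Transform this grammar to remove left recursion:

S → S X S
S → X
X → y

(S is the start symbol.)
S → X S'
S' → X S S'
S' → ε
X → y

S is directly left-recursive. The standard transformation for
  A → A α₁ | ... | A α_m | β₁ | ... | β_n
is
  A  → β₁ A' | ... | β_n A'
  A' → α₁ A' | ... | α_m A' | ε

S → X becomes S → X S'
S → S X S becomes S' → X S S'
Add S' → ε

Productions for other non-terminals are unchanged:
  X → y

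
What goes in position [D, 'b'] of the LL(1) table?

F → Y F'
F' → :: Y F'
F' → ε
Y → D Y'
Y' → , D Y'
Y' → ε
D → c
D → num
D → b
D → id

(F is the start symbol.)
To find M[D, 'b'], we find productions for D where 'b' is in the predict set (PREDICT(N → α) = (FIRST(α) \ {ε}) ∪ (FOLLOW(N) if α ⇒* ε)).

D → c: PREDICT = { 'c' }
D → num: PREDICT = { 'num' }
D → b: PREDICT = { 'b' }
  'b' is in predict set, so this production goes in M[D, 'b']
D → id: PREDICT = { 'id' }

M[D, 'b'] = D → b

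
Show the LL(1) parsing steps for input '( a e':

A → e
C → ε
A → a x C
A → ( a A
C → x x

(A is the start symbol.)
Stack is shown with the top on the left.

Stack    Input    Action
------------------------
A $      ( a e $  output A → ( a A
( a A $  ( a e $  match '('
a A $    a e $    match 'a'
A $      e $      output A → e
e $      e $      match 'e'
$        $        accept

The string is accepted.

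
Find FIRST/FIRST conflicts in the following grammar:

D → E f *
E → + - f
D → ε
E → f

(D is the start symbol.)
FIRST sets of the non-terminals at (or reachable through a nullable prefix from) the front of some alternative:
  FIRST(E) = { '+', 'f' }

Productions for D:
  D → E f *: FIRST = { '+', 'f' }
  D → ε: FIRST = { ε }
Productions for E:
  E → + - f: FIRST = { '+' }
  E → f: FIRST = { 'f' }

All alternatives of each non-terminal have pairwise disjoint FIRST sets.

Answer: No FIRST/FIRST conflicts.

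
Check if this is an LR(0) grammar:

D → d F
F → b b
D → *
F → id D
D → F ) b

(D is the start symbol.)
Augment with D' → D and build the canonical LR(0) collection (I0 = CLOSURE({[D' → . D]}), then GOTO on every symbol after a dot until no new states appear). It has 12 states:
  I0: { [D → . *], [D → . F ) b], [D → . d F], [D' → . D], [F → . b b], [F → . id D] }  — shift
  I1: { [D → * .] }  — reduce
  I2: { [D' → D .] }  — accept
  I3: { [D → F . ) b] }  — shift
  I4: { [F → b . b] }  — shift
  I5: { [D → d . F], [F → . b b], [F → . id D] }  — shift
  I6: { [D → . *], [D → . F ) b], [D → . d F], [F → . b b], [F → . id D], [F → id . D] }  — shift
  I7: { [F → id D .] }  — reduce
  I8: { [D → d F .] }  — reduce
  I9: { [F → b b .] }  — reduce
  I10: { [D → F ) . b] }  — shift
  I11: { [D → F ) b .] }  — reduce

Every state is either a pure shift/goto state or contains exactly one complete item and nothing to shift — no conflicts. The grammar is LR(0).

Answer: Yes, the grammar is LR(0)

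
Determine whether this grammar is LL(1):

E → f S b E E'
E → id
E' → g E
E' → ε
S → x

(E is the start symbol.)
No. Predict set conflict for E': { 'g' }

Relevant sets:
  FOLLOW(E') = { $, 'g' }

For E:
  PREDICT(E → f S b E E') = { 'f' }
  PREDICT(E → id) = { 'id' }
For E':
  PREDICT(E' → g E) = { 'g' }
  PREDICT(E' → ε) = { $, 'g' }
S has a single production, so nothing to check there.

Conflict found: Predict set conflict for E': { 'g' }
The grammar is NOT LL(1).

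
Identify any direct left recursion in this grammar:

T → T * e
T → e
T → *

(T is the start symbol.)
Yes, T is left-recursive

Direct left recursion occurs when N → N α for some non-terminal N (the right-hand side begins with the left-hand side itself).

T → T * e: LEFT RECURSIVE (starts with T)
T → e: starts with e
T → *: starts with '*'

The grammar has direct left recursion on: T.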